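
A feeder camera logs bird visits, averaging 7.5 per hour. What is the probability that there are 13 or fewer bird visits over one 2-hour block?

Over the interval, μ = 7.5 × 2 = 15 (a 2-hour block = 2 hours).
P(N ≤ 13) = Σ_{j=0}^{13} e^(−μ) μ^j/j! ≈ 0.3632.

0.3632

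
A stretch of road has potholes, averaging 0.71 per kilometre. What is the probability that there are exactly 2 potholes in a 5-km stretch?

Over the interval, μ = 0.71 × 5 = 3.55 (a 5-km stretch = 5 kilometres).
P(N = 2) = e^(−μ) μ^2/2! = e^(−3.55) · 3.55^2/2 ≈ 0.1810.

0.1810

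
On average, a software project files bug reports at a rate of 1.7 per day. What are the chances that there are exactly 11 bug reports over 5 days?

0.0853

Over the interval, μ = 1.7 × 5 = 8.5 (5 days).
P(N = 11) = e^(−μ) μ^11/11! = e^(−8.5) · 8.5^11/39916800 ≈ 0.0853.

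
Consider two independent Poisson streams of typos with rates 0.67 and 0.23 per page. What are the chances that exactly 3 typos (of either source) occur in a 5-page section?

0.1687

Independent Poisson processes superpose: combined rate λ = 0.67 + 0.23 = 0.9 per page.
Over the interval, μ = 0.9 × 5 = 4.5 (a 5-page section = 5 pages).
P(N = 3) = e^(−4.5) · 4.5^3/3! ≈ 0.1687.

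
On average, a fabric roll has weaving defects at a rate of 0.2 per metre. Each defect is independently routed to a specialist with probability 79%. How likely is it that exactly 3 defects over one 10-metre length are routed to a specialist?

Thinning: the defects that are routed to a specialist themselves form a Poisson process with rate 0.79 × 0.2 = 0.158 per metre.
Over the interval, μ = 0.158 × 10 = 1.58 (a 10-metre length = 10 metres).
P(N = 3) = e^(−1.58) · 1.58^3/3! ≈ 0.1354.

0.1354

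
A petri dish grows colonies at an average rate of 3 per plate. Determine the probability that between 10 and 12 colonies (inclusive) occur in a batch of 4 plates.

0.3336

Over the interval, μ = 3 × 4 = 12 (a batch of 4 plates = 4 plates).
P(10 ≤ N ≤ 12) = Σ_{j=10}^{12} e^(−12) · 12^j/j! ≈ 0.3336.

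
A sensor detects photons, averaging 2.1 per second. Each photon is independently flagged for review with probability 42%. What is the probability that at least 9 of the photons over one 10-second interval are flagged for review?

Thinning: the photons that are flagged for review themselves form a Poisson process with rate 0.42 × 2.1 = 0.882 per second.
Over the interval, μ = 0.882 × 10 = 8.82 (a 10-second interval = 10 seconds).
P(N ≥ 9) = 1 − P(N ≤ 8) ≈ 0.5204.

0.5204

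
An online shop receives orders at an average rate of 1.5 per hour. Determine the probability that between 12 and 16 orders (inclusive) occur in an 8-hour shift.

Over the interval, μ = 1.5 × 8 = 12 (an 8-hour shift = 8 hours).
P(12 ≤ N ≤ 16) = Σ_{j=12}^{16} e^(−12) · 12^j/j! ≈ 0.4371.

0.4371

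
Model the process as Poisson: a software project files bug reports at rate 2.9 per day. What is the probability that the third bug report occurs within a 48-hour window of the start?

0.9285

Over the interval, μ = 2.9 × 2 = 5.8 (a 48-hour window = 2 days).
The third arrival falls in the interval iff at least 3 events occur there: P(S_3 ≤ t) = P(N ≥ 3) = 1 − P(N ≤ 2) ≈ 0.9285.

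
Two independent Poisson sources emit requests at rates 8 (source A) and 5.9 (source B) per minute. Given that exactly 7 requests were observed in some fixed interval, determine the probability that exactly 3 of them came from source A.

Given the total, each event is independently from source A with probability p = λ_A/(λ_A+λ_B) = 8/13.9 ≈ 0.5755.
So K ~ Binomial(7, 8/13.9): P(K = 3) = C(7,3) · (8/13.9)^3 · (5.9/13.9)^4 ≈ 0.2166.

0.2166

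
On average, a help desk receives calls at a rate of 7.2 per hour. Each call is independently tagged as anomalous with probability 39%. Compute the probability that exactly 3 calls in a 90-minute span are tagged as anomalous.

Thinning: the calls that are tagged as anomalous themselves form a Poisson process with rate 0.39 × 7.2 = 2.808 per hour.
Over the interval, μ = 2.808 × 1.5 = 4.212 (a 90-minute span = 1.5 hours).
P(N = 3) = e^(−4.212) · 4.212^3/3! ≈ 0.1845.

0.1845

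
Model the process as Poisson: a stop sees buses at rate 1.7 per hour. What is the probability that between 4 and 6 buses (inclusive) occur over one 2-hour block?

Over the interval, μ = 1.7 × 2 = 3.4 (a 2-hour block = 2 hours).
P(4 ≤ N ≤ 6) = Σ_{j=4}^{6} e^(−3.4) · 3.4^j/j! ≈ 0.3838.

0.3838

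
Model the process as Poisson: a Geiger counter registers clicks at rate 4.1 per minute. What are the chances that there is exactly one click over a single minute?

0.0679

With mean μ = 4.1 per minute,
P(N = 1) = e^(−μ) μ^1/1! = e^(−4.1) · 4.1^1/1 ≈ 0.0679.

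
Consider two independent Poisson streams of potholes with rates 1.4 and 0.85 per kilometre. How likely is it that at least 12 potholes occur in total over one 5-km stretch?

0.4505

Independent Poisson processes superpose: combined rate λ = 1.4 + 0.85 = 2.25 per kilometre.
Over the interval, μ = 2.25 × 5 = 11.25 (a 5-km stretch = 5 kilometres).
P(N ≥ 12) = 1 − P(N ≤ 11) ≈ 0.4505.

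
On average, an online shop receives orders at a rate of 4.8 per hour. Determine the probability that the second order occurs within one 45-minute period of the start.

0.8743

Over the interval, μ = 4.8 × 0.75 = 3.6 (a 45-minute period = 0.75 hours).
The second arrival falls in the interval iff at least 2 events occur there: P(S_2 ≤ t) = P(N ≥ 2) = 1 − P(N ≤ 1) ≈ 0.8743.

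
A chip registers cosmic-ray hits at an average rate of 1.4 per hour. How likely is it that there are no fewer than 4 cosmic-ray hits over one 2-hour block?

0.3081

Over the interval, μ = 1.4 × 2 = 2.8 (a 2-hour block = 2 hours).
P(N ≥ 4) = 1 − P(N ≤ 3) = 1 − Σ_{j=0}^{3} e^(−μ) μ^j/j! ≈ 0.3081.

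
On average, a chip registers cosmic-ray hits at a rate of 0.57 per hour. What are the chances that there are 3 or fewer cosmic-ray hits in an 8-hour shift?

Over the interval, μ = 0.57 × 8 = 4.56 (an 8-hour shift = 8 hours).
P(N ≤ 3) = Σ_{j=0}^{3} e^(−μ) μ^j/j! ≈ 0.3323.

0.3323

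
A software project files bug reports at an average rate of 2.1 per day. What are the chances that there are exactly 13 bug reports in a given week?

0.0992

Over the interval, μ = 2.1 × 7 = 14.7 (a week = 7 days).
P(N = 13) = e^(−μ) μ^13/13! = e^(−14.7) · 14.7^13/6227020800 ≈ 0.0992.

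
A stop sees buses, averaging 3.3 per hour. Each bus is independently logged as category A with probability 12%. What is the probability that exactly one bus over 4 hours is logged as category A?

0.3250

Thinning: the buses that are logged as category A themselves form a Poisson process with rate 0.12 × 3.3 = 0.396 per hour.
Over the interval, μ = 0.396 × 4 = 1.584 (4 hours).
P(N = 1) = e^(−1.584) · 1.584^1/1! ≈ 0.3250.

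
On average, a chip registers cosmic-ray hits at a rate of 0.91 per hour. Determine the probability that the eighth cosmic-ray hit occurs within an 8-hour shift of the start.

Over the interval, μ = 0.91 × 8 = 7.28 (an 8-hour shift = 8 hours).
The eighth arrival falls in the interval iff at least 8 events occur there: P(S_8 ≤ t) = P(N ≥ 8) = 1 − P(N ≤ 7) ≈ 0.4429.

0.4429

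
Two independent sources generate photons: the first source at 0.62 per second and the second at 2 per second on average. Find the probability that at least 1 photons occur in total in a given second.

Independent Poisson processes superpose: combined rate λ = 0.62 + 2 = 2.62 per second.
So μ = 2.62.
P(N ≥ 1) = 1 − P(N ≤ 0) ≈ 0.9272.

0.9272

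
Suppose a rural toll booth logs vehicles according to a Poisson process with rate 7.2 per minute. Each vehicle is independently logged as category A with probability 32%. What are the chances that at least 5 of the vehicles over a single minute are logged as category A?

Thinning: the vehicles that are logged as category A themselves form a Poisson process with rate 0.32 × 7.2 = 2.304 per minute.
So μ = 2.304.
P(N ≥ 5) = 1 − P(N ≤ 4) ≈ 0.0842.

0.0842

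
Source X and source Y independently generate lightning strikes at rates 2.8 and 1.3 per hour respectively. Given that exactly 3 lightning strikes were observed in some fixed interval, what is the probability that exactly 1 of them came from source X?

Given the total, each event is independently from source X with probability p = λ_X/(λ_X+λ_Y) = 2.8/4.1 ≈ 0.6829.
So K ~ Binomial(3, 2.8/4.1): P(K = 1) = C(3,1) · (2.8/4.1)^1 · (1.3/4.1)^2 ≈ 0.2060.

0.2060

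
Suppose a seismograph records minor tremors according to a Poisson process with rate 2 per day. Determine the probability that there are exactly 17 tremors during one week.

0.0713

Over the interval, μ = 2 × 7 = 14 (a week = 7 days).
P(N = 17) = e^(−μ) μ^17/17! = e^(−14) · 14^17/355687428096000 ≈ 0.0713.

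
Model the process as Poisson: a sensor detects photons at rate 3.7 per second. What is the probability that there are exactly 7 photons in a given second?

With mean μ = 3.7 per second,
P(N = 7) = e^(−μ) μ^7/7! = e^(−3.7) · 3.7^7/5040 ≈ 0.0466.

0.0466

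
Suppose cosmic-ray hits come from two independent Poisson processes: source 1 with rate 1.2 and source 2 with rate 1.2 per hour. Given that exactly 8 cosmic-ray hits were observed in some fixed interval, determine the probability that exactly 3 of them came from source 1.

0.2188

Given the total, each event is independently from source 1 with probability p = λ_1/(λ_1+λ_2) = 1.2/2.4 = 0.5000.
So K ~ Binomial(8, 1.2/2.4): P(K = 3) = C(8,3) · (1.2/2.4)^3 · (1.2/2.4)^5 ≈ 0.2188.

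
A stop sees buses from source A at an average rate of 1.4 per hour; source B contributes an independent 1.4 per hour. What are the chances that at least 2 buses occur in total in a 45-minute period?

0.6204

Independent Poisson processes superpose: combined rate λ = 1.4 + 1.4 = 2.8 per hour.
Over the interval, μ = 2.8 × 0.75 = 2.1 (a 45-minute period = 0.75 hours).
P(N ≥ 2) = 1 − P(N ≤ 1) ≈ 0.6204.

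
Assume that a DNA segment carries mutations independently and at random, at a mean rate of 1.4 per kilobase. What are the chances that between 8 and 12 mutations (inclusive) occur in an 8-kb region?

0.5359

Over the interval, μ = 1.4 × 8 = 11.2 (an 8-kb region = 8 kilobases).
P(8 ≤ N ≤ 12) = Σ_{j=8}^{12} e^(−11.2) · 11.2^j/j! ≈ 0.5359.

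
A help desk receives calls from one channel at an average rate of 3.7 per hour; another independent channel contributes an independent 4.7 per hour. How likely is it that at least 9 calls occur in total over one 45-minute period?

0.1852

Independent Poisson processes superpose: combined rate λ = 3.7 + 4.7 = 8.4 per hour.
Over the interval, μ = 8.4 × 0.75 = 6.3 (a 45-minute period = 0.75 hours).
P(N ≥ 9) = 1 − P(N ≤ 8) ≈ 0.1852.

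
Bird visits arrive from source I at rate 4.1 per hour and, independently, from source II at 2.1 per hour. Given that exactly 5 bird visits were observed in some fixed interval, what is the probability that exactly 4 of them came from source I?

Given the total, each event is independently from source I with probability p = λ_I/(λ_I+λ_II) = 4.1/6.2 ≈ 0.6613.
So K ~ Binomial(5, 4.1/6.2): P(K = 4) = C(5,4) · (4.1/6.2)^4 · (2.1/6.2)^1 ≈ 0.3239.

0.3239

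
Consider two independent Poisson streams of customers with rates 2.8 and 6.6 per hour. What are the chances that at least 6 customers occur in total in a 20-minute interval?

0.0980

Independent Poisson processes superpose: combined rate λ = 2.8 + 6.6 = 9.4 per hour.
Over the interval, μ = 9.4 × 1/3 ≈ 3.13333 (a 20-minute interval = 1/3 hours).
P(N ≥ 6) = 1 − P(N ≤ 5) ≈ 0.0980.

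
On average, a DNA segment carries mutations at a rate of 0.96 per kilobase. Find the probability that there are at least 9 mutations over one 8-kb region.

0.3629

Over the interval, μ = 0.96 × 8 = 7.68 (an 8-kb region = 8 kilobases).
P(N ≥ 9) = 1 − P(N ≤ 8) = 1 − Σ_{j=0}^{8} e^(−μ) μ^j/j! ≈ 0.3629.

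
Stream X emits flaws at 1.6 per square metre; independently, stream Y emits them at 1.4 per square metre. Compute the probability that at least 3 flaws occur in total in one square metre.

Independent Poisson processes superpose: combined rate λ = 1.6 + 1.4 = 3 per square metre.
So μ = 3.
P(N ≥ 3) = 1 − P(N ≤ 2) ≈ 0.5768.

0.5768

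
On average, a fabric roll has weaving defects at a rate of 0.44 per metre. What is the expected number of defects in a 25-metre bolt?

11

E[N] = λt = 0.44 × 25 = 11 (a 25-metre bolt = 25 metres).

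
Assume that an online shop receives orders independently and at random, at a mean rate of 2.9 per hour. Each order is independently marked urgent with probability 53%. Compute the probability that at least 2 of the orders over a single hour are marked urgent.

0.4545

Thinning: the orders that are marked urgent themselves form a Poisson process with rate 0.53 × 2.9 = 1.537 per hour.
So μ = 1.537.
P(N ≥ 2) = 1 − P(N ≤ 1) ≈ 0.4545.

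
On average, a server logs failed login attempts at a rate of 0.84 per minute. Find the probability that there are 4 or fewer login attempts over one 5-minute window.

0.5898

Over the interval, μ = 0.84 × 5 = 4.2 (a 5-minute window = 5 minutes).
P(N ≤ 4) = Σ_{j=0}^{4} e^(−μ) μ^j/j! ≈ 0.5898.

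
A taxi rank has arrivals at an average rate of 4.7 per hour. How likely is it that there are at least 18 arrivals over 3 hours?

0.1800

Over the interval, μ = 4.7 × 3 = 14.1 (3 hours).
P(N ≥ 18) = 1 − P(N ≤ 17) = 1 − Σ_{j=0}^{17} e^(−μ) μ^j/j! ≈ 0.1800.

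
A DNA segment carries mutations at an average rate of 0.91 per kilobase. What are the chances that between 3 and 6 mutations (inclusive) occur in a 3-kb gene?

0.4920

Over the interval, μ = 0.91 × 3 = 2.73 (a 3-kb gene = 3 kilobases).
P(3 ≤ N ≤ 6) = Σ_{j=3}^{6} e^(−2.73) · 2.73^j/j! ≈ 0.4920.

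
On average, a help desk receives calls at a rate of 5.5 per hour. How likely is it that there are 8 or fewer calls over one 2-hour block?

0.2320

Over the interval, μ = 5.5 × 2 = 11 (a 2-hour block = 2 hours).
P(N ≤ 8) = Σ_{j=0}^{8} e^(−μ) μ^j/j! ≈ 0.2320.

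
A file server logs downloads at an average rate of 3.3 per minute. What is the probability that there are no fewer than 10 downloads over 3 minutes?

0.5295

Over the interval, μ = 3.3 × 3 = 9.9 (3 minutes).
P(N ≥ 10) = 1 − P(N ≤ 9) = 1 − Σ_{j=0}^{9} e^(−μ) μ^j/j! ≈ 0.5295.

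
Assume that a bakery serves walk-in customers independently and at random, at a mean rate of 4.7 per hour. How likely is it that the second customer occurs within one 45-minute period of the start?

0.8667

Over the interval, μ = 4.7 × 0.75 = 3.525 (a 45-minute period = 0.75 hours).
The second arrival falls in the interval iff at least 2 events occur there: P(S_2 ≤ t) = P(N ≥ 2) = 1 − P(N ≤ 1) ≈ 0.8667.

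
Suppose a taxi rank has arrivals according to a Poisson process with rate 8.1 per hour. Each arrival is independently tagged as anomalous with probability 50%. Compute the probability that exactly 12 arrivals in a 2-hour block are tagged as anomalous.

0.0505

Thinning: the arrivals that are tagged as anomalous themselves form a Poisson process with rate 0.5 × 8.1 = 4.05 per hour.
Over the interval, μ = 4.05 × 2 = 8.1 (a 2-hour block = 2 hours).
P(N = 12) = e^(−8.1) · 8.1^12/12! ≈ 0.0505.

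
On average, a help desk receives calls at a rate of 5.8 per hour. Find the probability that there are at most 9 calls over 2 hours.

Over the interval, μ = 5.8 × 2 = 11.6 (2 hours).
P(N ≤ 9) = Σ_{j=0}^{9} e^(−μ) μ^j/j! ≈ 0.2791.

0.2791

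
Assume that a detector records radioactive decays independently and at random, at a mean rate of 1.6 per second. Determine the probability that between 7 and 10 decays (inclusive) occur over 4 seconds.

Over the interval, μ = 1.6 × 4 = 6.4 (4 seconds).
P(7 ≤ N ≤ 10) = Σ_{j=7}^{10} e^(−6.4) · 6.4^j/j! ≈ 0.3963.

0.3963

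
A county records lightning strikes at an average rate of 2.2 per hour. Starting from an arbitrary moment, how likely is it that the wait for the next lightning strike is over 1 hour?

The wait for the next event is exponential with rate λ = 2.2 per hour.
P(T > 1) = e^(−λt) = e^(−2.2 × 1) = e^(−2.2) ≈ 0.1108.

0.1108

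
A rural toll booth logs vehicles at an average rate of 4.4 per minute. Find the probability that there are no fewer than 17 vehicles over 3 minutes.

Over the interval, μ = 4.4 × 3 = 13.2 (3 minutes).
P(N ≥ 17) = 1 − P(N ≤ 16) = 1 − Σ_{j=0}^{16} e^(−μ) μ^j/j! ≈ 0.1792.

0.1792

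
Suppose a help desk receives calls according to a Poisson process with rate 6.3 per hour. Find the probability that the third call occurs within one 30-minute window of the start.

Over the interval, μ = 6.3 × 0.5 = 3.15 (a 30-minute window = 0.5 hours).
The third arrival falls in the interval iff at least 3 events occur there: P(S_3 ≤ t) = P(N ≥ 3) = 1 − P(N ≤ 2) ≈ 0.6096.

0.6096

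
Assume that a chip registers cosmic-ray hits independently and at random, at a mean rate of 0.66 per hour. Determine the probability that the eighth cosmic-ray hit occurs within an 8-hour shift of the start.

Over the interval, μ = 0.66 × 8 = 5.28 (an 8-hour shift = 8 hours).
The eighth arrival falls in the interval iff at least 8 events occur there: P(S_8 ≤ t) = P(N ≥ 8) = 1 − P(N ≤ 7) ≈ 0.1642.

0.1642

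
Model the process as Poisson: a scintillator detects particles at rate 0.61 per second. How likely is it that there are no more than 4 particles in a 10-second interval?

0.2719

Over the interval, μ = 0.61 × 10 = 6.1 (a 10-second interval = 10 seconds).
P(N ≤ 4) = Σ_{j=0}^{4} e^(−μ) μ^j/j! ≈ 0.2719.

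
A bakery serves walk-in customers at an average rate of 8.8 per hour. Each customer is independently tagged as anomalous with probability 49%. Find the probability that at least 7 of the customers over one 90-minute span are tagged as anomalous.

0.4684

Thinning: the customers that are tagged as anomalous themselves form a Poisson process with rate 0.49 × 8.8 = 4.312 per hour.
Over the interval, μ = 4.312 × 1.5 = 6.468 (a 90-minute span = 1.5 hours).
P(N ≥ 7) = 1 − P(N ≤ 6) ≈ 0.4684.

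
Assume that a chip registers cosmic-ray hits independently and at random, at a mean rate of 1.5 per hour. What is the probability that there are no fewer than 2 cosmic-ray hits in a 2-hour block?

Over the interval, μ = 1.5 × 2 = 3 (a 2-hour block = 2 hours).
P(N ≥ 2) = 1 − P(N ≤ 1) = 1 − Σ_{j=0}^{1} e^(−μ) μ^j/j! ≈ 0.8009.

0.8009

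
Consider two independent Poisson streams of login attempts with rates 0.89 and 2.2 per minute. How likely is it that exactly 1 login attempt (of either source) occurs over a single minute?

0.1406

Independent Poisson processes superpose: combined rate λ = 0.89 + 2.2 = 3.09 per minute.
So μ = 3.09.
P(N = 1) = e^(−3.09) · 3.09^1/1! ≈ 0.1406.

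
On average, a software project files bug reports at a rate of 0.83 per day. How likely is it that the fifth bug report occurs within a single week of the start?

0.6887

Over the interval, μ = 0.83 × 7 = 5.81 (a week = 7 days).
The fifth arrival falls in the interval iff at least 5 events occur there: P(S_5 ≤ t) = P(N ≥ 5) = 1 − P(N ≤ 4) ≈ 0.6887.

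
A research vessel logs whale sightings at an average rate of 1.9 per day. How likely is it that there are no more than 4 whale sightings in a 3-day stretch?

Over the interval, μ = 1.9 × 3 = 5.7 (a 3-day stretch = 3 days).
P(N ≤ 4) = Σ_{j=0}^{4} e^(−μ) μ^j/j! ≈ 0.3272.

0.3272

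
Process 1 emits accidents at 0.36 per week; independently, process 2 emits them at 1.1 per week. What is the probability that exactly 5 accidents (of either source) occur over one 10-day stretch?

Independent Poisson processes superpose: combined rate λ = 0.36 + 1.1 = 1.46 per week.
Over the interval, μ = 1.46 × 10/7 ≈ 2.08571 (a 10-day stretch = 10/7 weeks).
P(N = 5) = e^(−2.08571) · 2.08571^5/5! ≈ 0.0409.

0.0409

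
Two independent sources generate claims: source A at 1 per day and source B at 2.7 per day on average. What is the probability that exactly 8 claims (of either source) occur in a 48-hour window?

Independent Poisson processes superpose: combined rate λ = 1 + 2.7 = 3.7 per day.
Over the interval, μ = 3.7 × 2 = 7.4 (a 48-hour window = 2 days).
P(N = 8) = e^(−7.4) · 7.4^8/8! ≈ 0.1363.

0.1363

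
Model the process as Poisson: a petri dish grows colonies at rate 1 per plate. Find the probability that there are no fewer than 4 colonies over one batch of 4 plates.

0.5665

Over the interval, μ = 1 × 4 = 4 (a batch of 4 plates = 4 plates).
P(N ≥ 4) = 1 − P(N ≤ 3) = 1 − Σ_{j=0}^{3} e^(−μ) μ^j/j! ≈ 0.5665.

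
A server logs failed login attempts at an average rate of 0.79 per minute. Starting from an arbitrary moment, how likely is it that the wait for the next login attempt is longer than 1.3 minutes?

0.3581

The wait for the next event is exponential with rate λ = 0.79 per minute.
P(T > 1.3) = e^(−λt) = e^(−0.79 × 1.3) = e^(−1.027) ≈ 0.3581.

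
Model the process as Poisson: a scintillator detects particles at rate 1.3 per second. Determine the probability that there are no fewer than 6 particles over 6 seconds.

Over the interval, μ = 1.3 × 6 = 7.8 (6 seconds).
P(N ≥ 6) = 1 − P(N ≤ 5) = 1 − Σ_{j=0}^{5} e^(−μ) μ^j/j! ≈ 0.7897.

0.7897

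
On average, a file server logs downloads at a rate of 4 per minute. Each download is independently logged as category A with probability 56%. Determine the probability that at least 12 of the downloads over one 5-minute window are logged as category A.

0.4446

Thinning: the downloads that are logged as category A themselves form a Poisson process with rate 0.56 × 4 = 2.24 per minute.
Over the interval, μ = 2.24 × 5 = 11.2 (a 5-minute window = 5 minutes).
P(N ≥ 12) = 1 − P(N ≤ 11) ≈ 0.4446.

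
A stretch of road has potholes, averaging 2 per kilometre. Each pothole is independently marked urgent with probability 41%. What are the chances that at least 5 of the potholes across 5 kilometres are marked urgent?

Thinning: the potholes that are marked urgent themselves form a Poisson process with rate 0.41 × 2 = 0.82 per kilometre.
Over the interval, μ = 0.82 × 5 = 4.1 (5 kilometres).
P(N ≥ 5) = 1 − P(N ≤ 4) ≈ 0.3907.

0.3907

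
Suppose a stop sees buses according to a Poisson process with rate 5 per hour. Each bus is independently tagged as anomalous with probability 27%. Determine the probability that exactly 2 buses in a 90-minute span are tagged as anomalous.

Thinning: the buses that are tagged as anomalous themselves form a Poisson process with rate 0.27 × 5 = 1.35 per hour.
Over the interval, μ = 1.35 × 1.5 = 2.025 (a 90-minute span = 1.5 hours).
P(N = 2) = e^(−2.025) · 2.025^2/2! ≈ 0.2706.

0.2706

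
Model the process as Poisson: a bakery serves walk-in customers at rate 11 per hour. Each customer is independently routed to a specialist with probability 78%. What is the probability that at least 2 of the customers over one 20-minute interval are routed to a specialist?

Thinning: the customers that are routed to a specialist themselves form a Poisson process with rate 0.78 × 11 = 8.58 per hour.
Over the interval, μ = 8.58 × 1/3 = 2.86 (a 20-minute interval = 1/3 hours).
P(N ≥ 2) = 1 − P(N ≤ 1) ≈ 0.7789.

0.7789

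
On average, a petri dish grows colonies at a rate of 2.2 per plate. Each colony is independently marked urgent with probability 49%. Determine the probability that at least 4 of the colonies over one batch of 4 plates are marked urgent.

0.6250

Thinning: the colonies that are marked urgent themselves form a Poisson process with rate 0.49 × 2.2 = 1.078 per plate.
Over the interval, μ = 1.078 × 4 = 4.312 (a batch of 4 plates = 4 plates).
P(N ≥ 4) = 1 − P(N ≤ 3) ≈ 0.6250.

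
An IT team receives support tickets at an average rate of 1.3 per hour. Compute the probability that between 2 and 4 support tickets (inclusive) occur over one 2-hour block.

0.6100

Over the interval, μ = 1.3 × 2 = 2.6 (a 2-hour block = 2 hours).
P(2 ≤ N ≤ 4) = Σ_{j=2}^{4} e^(−2.6) · 2.6^j/j! ≈ 0.6100.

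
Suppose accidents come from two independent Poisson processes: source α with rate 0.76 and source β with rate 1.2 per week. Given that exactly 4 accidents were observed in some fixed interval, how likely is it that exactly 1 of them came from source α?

0.3560

Given the total, each event is independently from source α with probability p = λ_α/(λ_α+λ_β) = 0.76/1.96 ≈ 0.3878.
So K ~ Binomial(4, 0.76/1.96): P(K = 1) = C(4,1) · (0.76/1.96)^1 · (1.2/1.96)^3 ≈ 0.3560.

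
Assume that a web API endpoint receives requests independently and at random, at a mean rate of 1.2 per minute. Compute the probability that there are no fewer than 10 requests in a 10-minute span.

Over the interval, μ = 1.2 × 10 = 12 (a 10-minute span = 10 minutes).
P(N ≥ 10) = 1 − P(N ≤ 9) = 1 − Σ_{j=0}^{9} e^(−μ) μ^j/j! ≈ 0.7576.

0.7576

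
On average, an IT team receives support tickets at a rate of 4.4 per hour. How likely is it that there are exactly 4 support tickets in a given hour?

With mean μ = 4.4 per hour,
P(N = 4) = e^(−μ) μ^4/4! = e^(−4.4) · 4.4^4/24 ≈ 0.1917.

0.1917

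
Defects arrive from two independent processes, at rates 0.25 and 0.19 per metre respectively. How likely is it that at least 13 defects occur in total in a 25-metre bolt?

Independent Poisson processes superpose: combined rate λ = 0.25 + 0.19 = 0.44 per metre.
Over the interval, μ = 0.44 × 25 = 11 (a 25-metre bolt = 25 metres).
P(N ≥ 13) = 1 − P(N ≤ 12) ≈ 0.3113.

0.3113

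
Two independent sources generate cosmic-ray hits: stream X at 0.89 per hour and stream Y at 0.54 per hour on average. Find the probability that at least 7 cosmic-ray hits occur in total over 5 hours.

Independent Poisson processes superpose: combined rate λ = 0.89 + 0.54 = 1.43 per hour.
Over the interval, μ = 1.43 × 5 = 7.15 (5 hours).
P(N ≥ 7) = 1 − P(N ≤ 6) ≈ 0.5724.

0.5724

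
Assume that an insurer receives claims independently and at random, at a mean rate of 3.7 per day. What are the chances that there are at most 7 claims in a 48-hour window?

Over the interval, μ = 3.7 × 2 = 7.4 (a 48-hour window = 2 days).
P(N ≤ 7) = Σ_{j=0}^{7} e^(−μ) μ^j/j! ≈ 0.5393.

0.5393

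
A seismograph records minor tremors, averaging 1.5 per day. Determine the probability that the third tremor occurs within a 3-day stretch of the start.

0.8264

Over the interval, μ = 1.5 × 3 = 4.5 (a 3-day stretch = 3 days).
The third arrival falls in the interval iff at least 3 events occur there: P(S_3 ≤ t) = P(N ≥ 3) = 1 − P(N ≤ 2) ≈ 0.8264.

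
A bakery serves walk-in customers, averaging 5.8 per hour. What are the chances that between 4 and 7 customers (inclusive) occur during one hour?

With mean μ = 5.8 per hour,
P(4 ≤ N ≤ 7) = Σ_{j=4}^{7} e^(−5.8) · 5.8^j/j! ≈ 0.6011.

0.6011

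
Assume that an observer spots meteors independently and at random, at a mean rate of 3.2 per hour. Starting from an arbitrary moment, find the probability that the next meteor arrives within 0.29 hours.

Inter-arrival times are exponential with rate λ = 3.2 per hour.
P(T ≤ 0.29) = 1 − e^(−λt) = 1 − e^(−3.2 × 0.29) = 1 − e^(−0.928) ≈ 0.6047.

0.6047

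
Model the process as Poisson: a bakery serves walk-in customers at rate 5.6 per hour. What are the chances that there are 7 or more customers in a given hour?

0.3297

With mean μ = 5.6 per hour,
P(N ≥ 7) = 1 − P(N ≤ 6) = 1 − Σ_{j=0}^{6} e^(−μ) μ^j/j! ≈ 0.3297.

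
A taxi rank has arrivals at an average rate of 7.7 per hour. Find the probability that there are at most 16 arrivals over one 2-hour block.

0.6253

Over the interval, μ = 7.7 × 2 = 15.4 (a 2-hour block = 2 hours).
P(N ≤ 16) = Σ_{j=0}^{16} e^(−μ) μ^j/j! ≈ 0.6253.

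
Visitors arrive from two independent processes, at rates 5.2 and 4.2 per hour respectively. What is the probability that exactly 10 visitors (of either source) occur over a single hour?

Independent Poisson processes superpose: combined rate λ = 5.2 + 4.2 = 9.4 per hour.
So μ = 9.4.
P(N = 10) = e^(−9.4) · 9.4^10/10! ≈ 0.1228.

0.1228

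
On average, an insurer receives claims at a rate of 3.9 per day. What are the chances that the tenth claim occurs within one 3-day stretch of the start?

0.7304

Over the interval, μ = 3.9 × 3 = 11.7 (a 3-day stretch = 3 days).
The tenth arrival falls in the interval iff at least 10 events occur there: P(S_10 ≤ t) = P(N ≥ 10) = 1 − P(N ≤ 9) ≈ 0.7304.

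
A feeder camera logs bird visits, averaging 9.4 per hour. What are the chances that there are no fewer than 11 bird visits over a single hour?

0.3424

With mean μ = 9.4 per hour,
P(N ≥ 11) = 1 − P(N ≤ 10) = 1 − Σ_{j=0}^{10} e^(−μ) μ^j/j! ≈ 0.3424.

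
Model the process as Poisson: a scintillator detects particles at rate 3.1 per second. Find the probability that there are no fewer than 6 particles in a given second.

With mean μ = 3.1 per second,
P(N ≥ 6) = 1 − P(N ≤ 5) = 1 − Σ_{j=0}^{5} e^(−μ) μ^j/j! ≈ 0.0943.

0.0943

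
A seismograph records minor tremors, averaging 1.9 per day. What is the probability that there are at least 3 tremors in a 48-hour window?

Over the interval, μ = 1.9 × 2 = 3.8 (a 48-hour window = 2 days).
P(N ≥ 3) = 1 − P(N ≤ 2) = 1 − Σ_{j=0}^{2} e^(−μ) μ^j/j! ≈ 0.7311.

0.7311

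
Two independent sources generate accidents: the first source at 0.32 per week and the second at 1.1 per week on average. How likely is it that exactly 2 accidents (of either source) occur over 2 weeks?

Independent Poisson processes superpose: combined rate λ = 0.32 + 1.1 = 1.42 per week.
Over the interval, μ = 1.42 × 2 = 2.84 (2 weeks).
P(N = 2) = e^(−2.84) · 2.84^2/2! ≈ 0.2356.

0.2356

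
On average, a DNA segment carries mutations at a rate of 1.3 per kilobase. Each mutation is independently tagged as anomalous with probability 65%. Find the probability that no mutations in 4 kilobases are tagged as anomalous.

Thinning: the mutations that are tagged as anomalous themselves form a Poisson process with rate 0.65 × 1.3 = 0.845 per kilobase.
Over the interval, μ = 0.845 × 4 = 3.38 (4 kilobases).
P(N = 0) = e^(−3.38) · 3.38^0/0! ≈ 0.0340.

0.0340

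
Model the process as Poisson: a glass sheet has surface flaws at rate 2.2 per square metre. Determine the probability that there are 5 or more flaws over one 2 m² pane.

0.4488

Over the interval, μ = 2.2 × 2 = 4.4 (a 2 m² pane = 2 square metres).
P(N ≥ 5) = 1 − P(N ≤ 4) = 1 − Σ_{j=0}^{4} e^(−μ) μ^j/j! ≈ 0.4488.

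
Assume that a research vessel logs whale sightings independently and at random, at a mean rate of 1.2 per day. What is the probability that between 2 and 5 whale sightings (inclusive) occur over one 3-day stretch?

Over the interval, μ = 1.2 × 3 = 3.6 (a 3-day stretch = 3 days).
P(2 ≤ N ≤ 5) = Σ_{j=2}^{5} e^(−3.6) · 3.6^j/j! ≈ 0.7184.

0.7184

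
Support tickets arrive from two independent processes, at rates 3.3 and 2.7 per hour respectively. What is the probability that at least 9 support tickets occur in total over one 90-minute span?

Independent Poisson processes superpose: combined rate λ = 3.3 + 2.7 = 6 per hour.
Over the interval, μ = 6 × 1.5 = 9 (a 90-minute span = 1.5 hours).
P(N ≥ 9) = 1 − P(N ≤ 8) ≈ 0.5443.

0.5443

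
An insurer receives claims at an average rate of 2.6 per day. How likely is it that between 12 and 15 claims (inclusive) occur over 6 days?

0.3588

Over the interval, μ = 2.6 × 6 = 15.6 (6 days).
P(12 ≤ N ≤ 15) = Σ_{j=12}^{15} e^(−15.6) · 15.6^j/j! ≈ 0.3588.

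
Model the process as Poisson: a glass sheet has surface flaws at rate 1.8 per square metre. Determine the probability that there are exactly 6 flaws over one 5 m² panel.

0.0911

Over the interval, μ = 1.8 × 5 = 9 (a 5 m² panel = 5 square metres).
P(N = 6) = e^(−μ) μ^6/6! = e^(−9) · 9^6/720 ≈ 0.0911.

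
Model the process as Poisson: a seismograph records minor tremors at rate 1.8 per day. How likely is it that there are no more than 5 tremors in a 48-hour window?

0.8441

Over the interval, μ = 1.8 × 2 = 3.6 (a 48-hour window = 2 days).
P(N ≤ 5) = Σ_{j=0}^{5} e^(−μ) μ^j/j! ≈ 0.8441.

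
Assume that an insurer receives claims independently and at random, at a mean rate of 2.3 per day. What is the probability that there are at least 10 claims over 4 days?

0.4389

Over the interval, μ = 2.3 × 4 = 9.2 (4 days).
P(N ≥ 10) = 1 − P(N ≤ 9) = 1 − Σ_{j=0}^{9} e^(−μ) μ^j/j! ≈ 0.4389.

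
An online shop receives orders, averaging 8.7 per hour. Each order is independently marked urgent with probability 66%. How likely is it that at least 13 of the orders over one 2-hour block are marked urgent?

0.3652

Thinning: the orders that are marked urgent themselves form a Poisson process with rate 0.66 × 8.7 = 5.742 per hour.
Over the interval, μ = 5.742 × 2 = 11.484 (a 2-hour block = 2 hours).
P(N ≥ 13) = 1 − P(N ≤ 12) ≈ 0.3652.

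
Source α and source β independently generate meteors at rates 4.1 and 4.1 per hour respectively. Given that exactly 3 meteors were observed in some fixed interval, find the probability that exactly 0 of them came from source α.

Given the total, each event is independently from source α with probability p = λ_α/(λ_α+λ_β) = 4.1/8.2 = 0.5000.
So K ~ Binomial(3, 4.1/8.2): P(K = 0) = C(3,0) · (4.1/8.2)^0 · (4.1/8.2)^3 ≈ 0.1250.

0.1250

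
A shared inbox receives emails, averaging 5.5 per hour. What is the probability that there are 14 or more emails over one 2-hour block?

0.2187

Over the interval, μ = 5.5 × 2 = 11 (a 2-hour block = 2 hours).
P(N ≥ 14) = 1 − P(N ≤ 13) = 1 − Σ_{j=0}^{13} e^(−μ) μ^j/j! ≈ 0.2187.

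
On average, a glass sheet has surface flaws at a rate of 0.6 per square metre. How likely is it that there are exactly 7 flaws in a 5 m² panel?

0.0216

Over the interval, μ = 0.6 × 5 = 3 (a 5 m² panel = 5 square metres).
P(N = 7) = e^(−μ) μ^7/7! = e^(−3) · 3^7/5040 ≈ 0.0216.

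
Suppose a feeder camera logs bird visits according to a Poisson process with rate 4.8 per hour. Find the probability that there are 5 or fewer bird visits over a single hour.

With mean μ = 4.8 per hour,
P(N ≤ 5) = Σ_{j=0}^{5} e^(−μ) μ^j/j! ≈ 0.6510.

0.6510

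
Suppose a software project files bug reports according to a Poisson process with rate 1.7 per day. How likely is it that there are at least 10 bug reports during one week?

0.7488

Over the interval, μ = 1.7 × 7 = 11.9 (a week = 7 days).
P(N ≥ 10) = 1 − P(N ≤ 9) = 1 − Σ_{j=0}^{9} e^(−μ) μ^j/j! ≈ 0.7488.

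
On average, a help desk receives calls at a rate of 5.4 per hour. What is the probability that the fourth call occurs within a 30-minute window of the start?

Over the interval, μ = 5.4 × 0.5 = 2.7 (a 30-minute window = 0.5 hours).
The fourth arrival falls in the interval iff at least 4 events occur there: P(S_4 ≤ t) = P(N ≥ 4) = 1 − P(N ≤ 3) ≈ 0.2859.

0.2859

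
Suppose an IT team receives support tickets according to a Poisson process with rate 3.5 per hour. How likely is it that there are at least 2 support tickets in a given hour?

0.8641

With mean μ = 3.5 per hour,
P(N ≥ 2) = 1 − P(N ≤ 1) = 1 − Σ_{j=0}^{1} e^(−μ) μ^j/j! ≈ 0.8641.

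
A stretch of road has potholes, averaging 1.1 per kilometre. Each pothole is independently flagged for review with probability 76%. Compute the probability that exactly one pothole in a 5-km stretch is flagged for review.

Thinning: the potholes that are flagged for review themselves form a Poisson process with rate 0.76 × 1.1 = 0.836 per kilometre.
Over the interval, μ = 0.836 × 5 = 4.18 (a 5-km stretch = 5 kilometres).
P(N = 1) = e^(−4.18) · 4.18^1/1! ≈ 0.0639.

0.0639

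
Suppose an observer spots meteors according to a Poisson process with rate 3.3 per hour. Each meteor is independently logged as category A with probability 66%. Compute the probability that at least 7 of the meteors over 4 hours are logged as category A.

Thinning: the meteors that are logged as category A themselves form a Poisson process with rate 0.66 × 3.3 = 2.178 per hour.
Over the interval, μ = 2.178 × 4 = 8.712 (4 hours).
P(N ≥ 7) = 1 − P(N ≤ 6) ≈ 0.7657.

0.7657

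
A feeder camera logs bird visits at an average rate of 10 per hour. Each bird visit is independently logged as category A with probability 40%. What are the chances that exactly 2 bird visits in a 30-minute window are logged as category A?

Thinning: the bird visits that are logged as category A themselves form a Poisson process with rate 0.4 × 10 = 4 per hour.
Over the interval, μ = 4 × 0.5 = 2 (a 30-minute window = 0.5 hours).
P(N = 2) = e^(−2) · 2^2/2! ≈ 0.2707.

0.2707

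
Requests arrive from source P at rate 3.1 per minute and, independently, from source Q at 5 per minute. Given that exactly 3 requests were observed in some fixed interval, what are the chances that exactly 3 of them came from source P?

0.0561

Given the total, each event is independently from source P with probability p = λ_P/(λ_P+λ_Q) = 3.1/8.1 ≈ 0.3827.
So K ~ Binomial(3, 3.1/8.1): P(K = 3) = C(3,3) · (3.1/8.1)^3 · (5/8.1)^0 ≈ 0.0561.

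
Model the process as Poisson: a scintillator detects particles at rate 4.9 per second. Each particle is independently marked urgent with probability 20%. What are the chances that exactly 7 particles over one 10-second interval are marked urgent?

Thinning: the particles that are marked urgent themselves form a Poisson process with rate 0.2 × 4.9 = 0.98 per second.
Over the interval, μ = 0.98 × 10 = 9.8 (a 10-second interval = 10 seconds).
P(N = 7) = e^(−9.8) · 9.8^7/7! ≈ 0.0955.

0.0955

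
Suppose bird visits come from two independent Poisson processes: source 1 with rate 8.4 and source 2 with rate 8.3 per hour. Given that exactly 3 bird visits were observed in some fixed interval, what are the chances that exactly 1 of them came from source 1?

0.3727

Given the total, each event is independently from source 1 with probability p = λ_1/(λ_1+λ_2) = 8.4/16.7 ≈ 0.5030.
So K ~ Binomial(3, 8.4/16.7): P(K = 1) = C(3,1) · (8.4/16.7)^1 · (8.3/16.7)^2 ≈ 0.3727.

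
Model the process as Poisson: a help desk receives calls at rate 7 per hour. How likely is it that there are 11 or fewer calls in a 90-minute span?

Over the interval, μ = 7 × 1.5 = 10.5 (a 90-minute span = 1.5 hours).
P(N ≤ 11) = Σ_{j=0}^{11} e^(−μ) μ^j/j! ≈ 0.6387.

0.6387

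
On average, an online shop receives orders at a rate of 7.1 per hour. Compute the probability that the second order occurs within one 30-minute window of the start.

Over the interval, μ = 7.1 × 0.5 = 3.55 (a 30-minute window = 0.5 hours).
The second arrival falls in the interval iff at least 2 events occur there: P(S_2 ≤ t) = P(N ≥ 2) = 1 − P(N ≤ 1) ≈ 0.8693.

0.8693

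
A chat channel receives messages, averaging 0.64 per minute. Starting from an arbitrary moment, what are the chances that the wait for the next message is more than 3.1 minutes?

0.1375

The wait for the next event is exponential with rate λ = 0.64 per minute.
P(T > 3.1) = e^(−λt) = e^(−0.64 × 3.1) = e^(−1.984) ≈ 0.1375.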